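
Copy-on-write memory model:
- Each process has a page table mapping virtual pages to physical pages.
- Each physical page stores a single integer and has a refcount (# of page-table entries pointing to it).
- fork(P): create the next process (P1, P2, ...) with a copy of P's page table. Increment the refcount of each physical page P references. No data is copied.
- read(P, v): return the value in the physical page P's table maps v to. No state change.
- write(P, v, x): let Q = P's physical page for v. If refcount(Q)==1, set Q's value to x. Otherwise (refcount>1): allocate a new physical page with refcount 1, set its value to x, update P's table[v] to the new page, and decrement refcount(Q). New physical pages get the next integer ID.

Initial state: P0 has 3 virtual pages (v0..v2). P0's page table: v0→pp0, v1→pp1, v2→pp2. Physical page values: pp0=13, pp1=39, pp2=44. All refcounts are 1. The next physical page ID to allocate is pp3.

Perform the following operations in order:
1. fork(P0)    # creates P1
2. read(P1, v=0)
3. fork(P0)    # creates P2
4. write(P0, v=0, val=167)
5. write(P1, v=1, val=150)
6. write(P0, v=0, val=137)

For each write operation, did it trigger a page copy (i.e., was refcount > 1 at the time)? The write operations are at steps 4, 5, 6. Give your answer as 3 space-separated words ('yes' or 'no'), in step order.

Op 1: fork(P0) -> P1. 3 ppages; refcounts: pp0:2 pp1:2 pp2:2
Op 2: read(P1, v0) -> 13. No state change.
Op 3: fork(P0) -> P2. 3 ppages; refcounts: pp0:3 pp1:3 pp2:3
Op 4: write(P0, v0, 167). refcount(pp0)=3>1 -> COPY to pp3. 4 ppages; refcounts: pp0:2 pp1:3 pp2:3 pp3:1
Op 5: write(P1, v1, 150). refcount(pp1)=3>1 -> COPY to pp4. 5 ppages; refcounts: pp0:2 pp1:2 pp2:3 pp3:1 pp4:1
Op 6: write(P0, v0, 137). refcount(pp3)=1 -> write in place. 5 ppages; refcounts: pp0:2 pp1:2 pp2:3 pp3:1 pp4:1

yes yes no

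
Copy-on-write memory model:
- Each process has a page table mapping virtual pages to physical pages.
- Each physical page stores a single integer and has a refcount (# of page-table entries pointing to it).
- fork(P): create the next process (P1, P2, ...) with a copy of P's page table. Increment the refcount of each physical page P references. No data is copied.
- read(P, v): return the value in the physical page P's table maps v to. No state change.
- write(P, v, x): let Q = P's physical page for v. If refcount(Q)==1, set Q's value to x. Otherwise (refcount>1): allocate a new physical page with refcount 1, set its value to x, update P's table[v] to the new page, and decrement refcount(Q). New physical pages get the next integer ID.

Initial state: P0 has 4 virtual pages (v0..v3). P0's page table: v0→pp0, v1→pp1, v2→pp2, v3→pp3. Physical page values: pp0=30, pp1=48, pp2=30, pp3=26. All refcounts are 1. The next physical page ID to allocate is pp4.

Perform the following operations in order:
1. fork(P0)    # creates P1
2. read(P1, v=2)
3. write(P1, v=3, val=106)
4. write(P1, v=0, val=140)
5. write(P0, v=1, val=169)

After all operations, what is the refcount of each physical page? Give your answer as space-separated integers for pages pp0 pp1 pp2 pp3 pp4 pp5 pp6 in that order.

Op 1: fork(P0) -> P1. 4 ppages; refcounts: pp0:2 pp1:2 pp2:2 pp3:2
Op 2: read(P1, v2) -> 30. No state change.
Op 3: write(P1, v3, 106). refcount(pp3)=2>1 -> COPY to pp4. 5 ppages; refcounts: pp0:2 pp1:2 pp2:2 pp3:1 pp4:1
Op 4: write(P1, v0, 140). refcount(pp0)=2>1 -> COPY to pp5. 6 ppages; refcounts: pp0:1 pp1:2 pp2:2 pp3:1 pp4:1 pp5:1
Op 5: write(P0, v1, 169). refcount(pp1)=2>1 -> COPY to pp6. 7 ppages; refcounts: pp0:1 pp1:1 pp2:2 pp3:1 pp4:1 pp5:1 pp6:1

Answer: 1 1 2 1 1 1 1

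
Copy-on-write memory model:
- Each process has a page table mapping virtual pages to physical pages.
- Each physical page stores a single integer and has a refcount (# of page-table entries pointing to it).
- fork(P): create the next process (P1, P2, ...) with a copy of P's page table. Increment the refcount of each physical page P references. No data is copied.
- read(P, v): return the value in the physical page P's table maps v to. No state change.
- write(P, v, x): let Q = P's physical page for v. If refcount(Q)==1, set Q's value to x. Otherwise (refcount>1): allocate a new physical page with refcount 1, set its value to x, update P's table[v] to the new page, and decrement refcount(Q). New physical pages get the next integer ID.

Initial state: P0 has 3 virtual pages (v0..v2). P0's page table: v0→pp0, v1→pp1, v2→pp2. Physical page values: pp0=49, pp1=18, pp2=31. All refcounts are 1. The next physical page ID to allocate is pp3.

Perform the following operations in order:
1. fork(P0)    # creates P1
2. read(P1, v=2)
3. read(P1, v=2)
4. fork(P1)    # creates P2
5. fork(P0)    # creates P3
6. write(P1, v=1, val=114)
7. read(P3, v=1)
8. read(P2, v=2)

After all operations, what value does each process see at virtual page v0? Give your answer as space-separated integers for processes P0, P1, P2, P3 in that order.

Op 1: fork(P0) -> P1. 3 ppages; refcounts: pp0:2 pp1:2 pp2:2
Op 2: read(P1, v2) -> 31. No state change.
Op 3: read(P1, v2) -> 31. No state change.
Op 4: fork(P1) -> P2. 3 ppages; refcounts: pp0:3 pp1:3 pp2:3
Op 5: fork(P0) -> P3. 3 ppages; refcounts: pp0:4 pp1:4 pp2:4
Op 6: write(P1, v1, 114). refcount(pp1)=4>1 -> COPY to pp3. 4 ppages; refcounts: pp0:4 pp1:3 pp2:4 pp3:1
Op 7: read(P3, v1) -> 18. No state change.
Op 8: read(P2, v2) -> 31. No state change.
P0: v0 -> pp0 = 49
P1: v0 -> pp0 = 49
P2: v0 -> pp0 = 49
P3: v0 -> pp0 = 49

Answer: 49 49 49 49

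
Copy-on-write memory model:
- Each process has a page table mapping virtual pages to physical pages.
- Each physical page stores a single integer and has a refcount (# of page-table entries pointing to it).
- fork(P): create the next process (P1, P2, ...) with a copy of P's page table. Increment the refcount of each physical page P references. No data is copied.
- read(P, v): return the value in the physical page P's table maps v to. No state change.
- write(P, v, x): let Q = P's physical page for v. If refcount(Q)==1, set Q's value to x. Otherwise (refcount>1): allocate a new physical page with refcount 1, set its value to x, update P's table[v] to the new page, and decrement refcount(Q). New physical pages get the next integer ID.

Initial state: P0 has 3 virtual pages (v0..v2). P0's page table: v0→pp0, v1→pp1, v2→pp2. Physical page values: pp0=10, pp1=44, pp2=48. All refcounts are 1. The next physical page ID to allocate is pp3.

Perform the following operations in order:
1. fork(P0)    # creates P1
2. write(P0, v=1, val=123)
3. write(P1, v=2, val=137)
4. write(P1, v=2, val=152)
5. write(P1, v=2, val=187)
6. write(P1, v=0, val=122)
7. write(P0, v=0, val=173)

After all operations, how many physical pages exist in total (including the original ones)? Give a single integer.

Op 1: fork(P0) -> P1. 3 ppages; refcounts: pp0:2 pp1:2 pp2:2
Op 2: write(P0, v1, 123). refcount(pp1)=2>1 -> COPY to pp3. 4 ppages; refcounts: pp0:2 pp1:1 pp2:2 pp3:1
Op 3: write(P1, v2, 137). refcount(pp2)=2>1 -> COPY to pp4. 5 ppages; refcounts: pp0:2 pp1:1 pp2:1 pp3:1 pp4:1
Op 4: write(P1, v2, 152). refcount(pp4)=1 -> write in place. 5 ppages; refcounts: pp0:2 pp1:1 pp2:1 pp3:1 pp4:1
Op 5: write(P1, v2, 187). refcount(pp4)=1 -> write in place. 5 ppages; refcounts: pp0:2 pp1:1 pp2:1 pp3:1 pp4:1
Op 6: write(P1, v0, 122). refcount(pp0)=2>1 -> COPY to pp5. 6 ppages; refcounts: pp0:1 pp1:1 pp2:1 pp3:1 pp4:1 pp5:1
Op 7: write(P0, v0, 173). refcount(pp0)=1 -> write in place. 6 ppages; refcounts: pp0:1 pp1:1 pp2:1 pp3:1 pp4:1 pp5:1

Answer: 6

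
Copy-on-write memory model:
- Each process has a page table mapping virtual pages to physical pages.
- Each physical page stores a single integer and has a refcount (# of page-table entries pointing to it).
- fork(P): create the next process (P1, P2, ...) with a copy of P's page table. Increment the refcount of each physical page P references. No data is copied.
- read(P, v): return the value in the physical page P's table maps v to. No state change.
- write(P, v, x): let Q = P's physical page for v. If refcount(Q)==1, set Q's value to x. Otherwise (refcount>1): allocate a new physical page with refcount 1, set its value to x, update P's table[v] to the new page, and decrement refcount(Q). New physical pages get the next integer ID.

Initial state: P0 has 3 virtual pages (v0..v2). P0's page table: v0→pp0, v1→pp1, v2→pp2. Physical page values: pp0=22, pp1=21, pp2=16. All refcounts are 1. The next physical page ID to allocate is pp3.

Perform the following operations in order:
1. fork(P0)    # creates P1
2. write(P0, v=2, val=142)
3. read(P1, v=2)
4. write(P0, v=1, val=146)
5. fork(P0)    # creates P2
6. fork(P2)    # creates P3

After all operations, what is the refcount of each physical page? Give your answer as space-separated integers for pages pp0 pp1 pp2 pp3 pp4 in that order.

Answer: 4 1 1 3 3

Derivation:
Op 1: fork(P0) -> P1. 3 ppages; refcounts: pp0:2 pp1:2 pp2:2
Op 2: write(P0, v2, 142). refcount(pp2)=2>1 -> COPY to pp3. 4 ppages; refcounts: pp0:2 pp1:2 pp2:1 pp3:1
Op 3: read(P1, v2) -> 16. No state change.
Op 4: write(P0, v1, 146). refcount(pp1)=2>1 -> COPY to pp4. 5 ppages; refcounts: pp0:2 pp1:1 pp2:1 pp3:1 pp4:1
Op 5: fork(P0) -> P2. 5 ppages; refcounts: pp0:3 pp1:1 pp2:1 pp3:2 pp4:2
Op 6: fork(P2) -> P3. 5 ppages; refcounts: pp0:4 pp1:1 pp2:1 pp3:3 pp4:3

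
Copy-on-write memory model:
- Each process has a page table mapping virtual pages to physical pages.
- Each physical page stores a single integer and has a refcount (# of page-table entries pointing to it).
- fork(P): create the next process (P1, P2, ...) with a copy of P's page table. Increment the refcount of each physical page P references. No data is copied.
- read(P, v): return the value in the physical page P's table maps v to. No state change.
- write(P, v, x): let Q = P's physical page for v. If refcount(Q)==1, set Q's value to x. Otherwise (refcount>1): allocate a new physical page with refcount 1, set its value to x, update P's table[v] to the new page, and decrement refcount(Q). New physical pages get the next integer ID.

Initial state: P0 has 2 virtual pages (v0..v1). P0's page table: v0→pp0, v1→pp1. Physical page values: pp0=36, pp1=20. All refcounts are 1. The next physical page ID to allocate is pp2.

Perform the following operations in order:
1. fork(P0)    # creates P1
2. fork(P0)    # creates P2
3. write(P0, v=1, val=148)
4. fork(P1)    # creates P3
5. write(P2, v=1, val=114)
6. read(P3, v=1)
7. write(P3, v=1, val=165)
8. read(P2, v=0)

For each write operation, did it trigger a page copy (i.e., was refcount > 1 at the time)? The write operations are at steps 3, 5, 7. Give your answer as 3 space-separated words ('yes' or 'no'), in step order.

Op 1: fork(P0) -> P1. 2 ppages; refcounts: pp0:2 pp1:2
Op 2: fork(P0) -> P2. 2 ppages; refcounts: pp0:3 pp1:3
Op 3: write(P0, v1, 148). refcount(pp1)=3>1 -> COPY to pp2. 3 ppages; refcounts: pp0:3 pp1:2 pp2:1
Op 4: fork(P1) -> P3. 3 ppages; refcounts: pp0:4 pp1:3 pp2:1
Op 5: write(P2, v1, 114). refcount(pp1)=3>1 -> COPY to pp3. 4 ppages; refcounts: pp0:4 pp1:2 pp2:1 pp3:1
Op 6: read(P3, v1) -> 20. No state change.
Op 7: write(P3, v1, 165). refcount(pp1)=2>1 -> COPY to pp4. 5 ppages; refcounts: pp0:4 pp1:1 pp2:1 pp3:1 pp4:1
Op 8: read(P2, v0) -> 36. No state change.

yes yes yes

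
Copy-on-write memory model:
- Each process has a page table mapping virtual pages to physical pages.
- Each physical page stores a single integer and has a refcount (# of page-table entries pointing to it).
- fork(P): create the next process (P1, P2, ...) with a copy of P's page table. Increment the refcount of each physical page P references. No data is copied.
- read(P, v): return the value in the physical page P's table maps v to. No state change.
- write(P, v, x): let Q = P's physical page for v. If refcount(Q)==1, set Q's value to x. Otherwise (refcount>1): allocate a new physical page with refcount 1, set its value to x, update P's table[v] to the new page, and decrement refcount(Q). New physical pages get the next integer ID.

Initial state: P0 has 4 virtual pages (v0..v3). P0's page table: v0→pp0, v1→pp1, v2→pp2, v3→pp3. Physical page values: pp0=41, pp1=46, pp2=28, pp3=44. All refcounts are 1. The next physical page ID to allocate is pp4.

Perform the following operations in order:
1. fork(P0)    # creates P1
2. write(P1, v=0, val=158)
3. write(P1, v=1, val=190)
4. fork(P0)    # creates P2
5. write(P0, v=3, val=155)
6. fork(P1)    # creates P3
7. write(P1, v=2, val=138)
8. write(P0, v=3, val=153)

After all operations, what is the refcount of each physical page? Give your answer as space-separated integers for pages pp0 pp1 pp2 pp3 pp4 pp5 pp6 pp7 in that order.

Op 1: fork(P0) -> P1. 4 ppages; refcounts: pp0:2 pp1:2 pp2:2 pp3:2
Op 2: write(P1, v0, 158). refcount(pp0)=2>1 -> COPY to pp4. 5 ppages; refcounts: pp0:1 pp1:2 pp2:2 pp3:2 pp4:1
Op 3: write(P1, v1, 190). refcount(pp1)=2>1 -> COPY to pp5. 6 ppages; refcounts: pp0:1 pp1:1 pp2:2 pp3:2 pp4:1 pp5:1
Op 4: fork(P0) -> P2. 6 ppages; refcounts: pp0:2 pp1:2 pp2:3 pp3:3 pp4:1 pp5:1
Op 5: write(P0, v3, 155). refcount(pp3)=3>1 -> COPY to pp6. 7 ppages; refcounts: pp0:2 pp1:2 pp2:3 pp3:2 pp4:1 pp5:1 pp6:1
Op 6: fork(P1) -> P3. 7 ppages; refcounts: pp0:2 pp1:2 pp2:4 pp3:3 pp4:2 pp5:2 pp6:1
Op 7: write(P1, v2, 138). refcount(pp2)=4>1 -> COPY to pp7. 8 ppages; refcounts: pp0:2 pp1:2 pp2:3 pp3:3 pp4:2 pp5:2 pp6:1 pp7:1
Op 8: write(P0, v3, 153). refcount(pp6)=1 -> write in place. 8 ppages; refcounts: pp0:2 pp1:2 pp2:3 pp3:3 pp4:2 pp5:2 pp6:1 pp7:1

Answer: 2 2 3 3 2 2 1 1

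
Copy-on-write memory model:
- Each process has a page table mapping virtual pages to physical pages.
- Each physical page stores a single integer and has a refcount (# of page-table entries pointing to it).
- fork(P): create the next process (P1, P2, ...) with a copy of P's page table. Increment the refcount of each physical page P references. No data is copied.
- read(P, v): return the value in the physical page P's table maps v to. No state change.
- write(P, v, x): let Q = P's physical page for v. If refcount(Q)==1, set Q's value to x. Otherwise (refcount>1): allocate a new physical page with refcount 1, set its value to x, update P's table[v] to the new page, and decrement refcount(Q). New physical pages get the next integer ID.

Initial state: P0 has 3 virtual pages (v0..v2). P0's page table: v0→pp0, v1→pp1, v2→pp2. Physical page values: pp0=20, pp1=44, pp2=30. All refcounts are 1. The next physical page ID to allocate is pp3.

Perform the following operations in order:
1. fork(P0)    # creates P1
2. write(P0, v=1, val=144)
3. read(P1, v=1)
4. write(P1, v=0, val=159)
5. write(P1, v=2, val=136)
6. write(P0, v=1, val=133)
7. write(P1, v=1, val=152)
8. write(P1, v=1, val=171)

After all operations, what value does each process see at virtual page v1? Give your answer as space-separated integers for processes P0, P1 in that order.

Answer: 133 171

Derivation:
Op 1: fork(P0) -> P1. 3 ppages; refcounts: pp0:2 pp1:2 pp2:2
Op 2: write(P0, v1, 144). refcount(pp1)=2>1 -> COPY to pp3. 4 ppages; refcounts: pp0:2 pp1:1 pp2:2 pp3:1
Op 3: read(P1, v1) -> 44. No state change.
Op 4: write(P1, v0, 159). refcount(pp0)=2>1 -> COPY to pp4. 5 ppages; refcounts: pp0:1 pp1:1 pp2:2 pp3:1 pp4:1
Op 5: write(P1, v2, 136). refcount(pp2)=2>1 -> COPY to pp5. 6 ppages; refcounts: pp0:1 pp1:1 pp2:1 pp3:1 pp4:1 pp5:1
Op 6: write(P0, v1, 133). refcount(pp3)=1 -> write in place. 6 ppages; refcounts: pp0:1 pp1:1 pp2:1 pp3:1 pp4:1 pp5:1
Op 7: write(P1, v1, 152). refcount(pp1)=1 -> write in place. 6 ppages; refcounts: pp0:1 pp1:1 pp2:1 pp3:1 pp4:1 pp5:1
Op 8: write(P1, v1, 171). refcount(pp1)=1 -> write in place. 6 ppages; refcounts: pp0:1 pp1:1 pp2:1 pp3:1 pp4:1 pp5:1
P0: v1 -> pp3 = 133
P1: v1 -> pp1 = 171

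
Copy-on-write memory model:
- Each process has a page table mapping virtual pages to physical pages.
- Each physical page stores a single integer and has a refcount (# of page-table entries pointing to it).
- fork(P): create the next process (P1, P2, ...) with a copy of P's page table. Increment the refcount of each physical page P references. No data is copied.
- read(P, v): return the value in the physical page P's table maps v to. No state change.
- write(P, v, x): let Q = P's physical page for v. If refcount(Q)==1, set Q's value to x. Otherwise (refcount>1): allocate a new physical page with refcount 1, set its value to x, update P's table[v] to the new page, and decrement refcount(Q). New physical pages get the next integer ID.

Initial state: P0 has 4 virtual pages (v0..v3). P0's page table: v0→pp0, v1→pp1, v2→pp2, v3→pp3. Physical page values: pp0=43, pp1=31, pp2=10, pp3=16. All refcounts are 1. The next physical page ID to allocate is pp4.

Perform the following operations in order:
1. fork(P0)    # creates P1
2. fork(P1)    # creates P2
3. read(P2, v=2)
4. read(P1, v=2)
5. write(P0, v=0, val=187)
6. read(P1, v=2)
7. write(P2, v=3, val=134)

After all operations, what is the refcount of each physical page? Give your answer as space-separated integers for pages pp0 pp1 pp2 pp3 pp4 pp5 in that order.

Answer: 2 3 3 2 1 1

Derivation:
Op 1: fork(P0) -> P1. 4 ppages; refcounts: pp0:2 pp1:2 pp2:2 pp3:2
Op 2: fork(P1) -> P2. 4 ppages; refcounts: pp0:3 pp1:3 pp2:3 pp3:3
Op 3: read(P2, v2) -> 10. No state change.
Op 4: read(P1, v2) -> 10. No state change.
Op 5: write(P0, v0, 187). refcount(pp0)=3>1 -> COPY to pp4. 5 ppages; refcounts: pp0:2 pp1:3 pp2:3 pp3:3 pp4:1
Op 6: read(P1, v2) -> 10. No state change.
Op 7: write(P2, v3, 134). refcount(pp3)=3>1 -> COPY to pp5. 6 ppages; refcounts: pp0:2 pp1:3 pp2:3 pp3:2 pp4:1 pp5:1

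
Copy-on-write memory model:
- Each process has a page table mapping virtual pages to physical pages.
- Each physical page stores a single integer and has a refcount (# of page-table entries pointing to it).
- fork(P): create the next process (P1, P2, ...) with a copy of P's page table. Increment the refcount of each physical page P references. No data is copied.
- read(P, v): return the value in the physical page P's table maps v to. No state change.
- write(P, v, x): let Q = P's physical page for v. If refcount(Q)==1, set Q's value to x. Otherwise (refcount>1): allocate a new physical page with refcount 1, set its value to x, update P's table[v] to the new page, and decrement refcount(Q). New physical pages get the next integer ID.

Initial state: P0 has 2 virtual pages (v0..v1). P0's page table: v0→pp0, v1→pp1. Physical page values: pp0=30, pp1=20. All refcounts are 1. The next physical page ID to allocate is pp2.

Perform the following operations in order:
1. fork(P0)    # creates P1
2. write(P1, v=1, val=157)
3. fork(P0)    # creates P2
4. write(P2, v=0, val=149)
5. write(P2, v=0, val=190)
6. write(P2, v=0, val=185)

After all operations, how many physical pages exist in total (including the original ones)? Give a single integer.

Op 1: fork(P0) -> P1. 2 ppages; refcounts: pp0:2 pp1:2
Op 2: write(P1, v1, 157). refcount(pp1)=2>1 -> COPY to pp2. 3 ppages; refcounts: pp0:2 pp1:1 pp2:1
Op 3: fork(P0) -> P2. 3 ppages; refcounts: pp0:3 pp1:2 pp2:1
Op 4: write(P2, v0, 149). refcount(pp0)=3>1 -> COPY to pp3. 4 ppages; refcounts: pp0:2 pp1:2 pp2:1 pp3:1
Op 5: write(P2, v0, 190). refcount(pp3)=1 -> write in place. 4 ppages; refcounts: pp0:2 pp1:2 pp2:1 pp3:1
Op 6: write(P2, v0, 185). refcount(pp3)=1 -> write in place. 4 ppages; refcounts: pp0:2 pp1:2 pp2:1 pp3:1

Answer: 4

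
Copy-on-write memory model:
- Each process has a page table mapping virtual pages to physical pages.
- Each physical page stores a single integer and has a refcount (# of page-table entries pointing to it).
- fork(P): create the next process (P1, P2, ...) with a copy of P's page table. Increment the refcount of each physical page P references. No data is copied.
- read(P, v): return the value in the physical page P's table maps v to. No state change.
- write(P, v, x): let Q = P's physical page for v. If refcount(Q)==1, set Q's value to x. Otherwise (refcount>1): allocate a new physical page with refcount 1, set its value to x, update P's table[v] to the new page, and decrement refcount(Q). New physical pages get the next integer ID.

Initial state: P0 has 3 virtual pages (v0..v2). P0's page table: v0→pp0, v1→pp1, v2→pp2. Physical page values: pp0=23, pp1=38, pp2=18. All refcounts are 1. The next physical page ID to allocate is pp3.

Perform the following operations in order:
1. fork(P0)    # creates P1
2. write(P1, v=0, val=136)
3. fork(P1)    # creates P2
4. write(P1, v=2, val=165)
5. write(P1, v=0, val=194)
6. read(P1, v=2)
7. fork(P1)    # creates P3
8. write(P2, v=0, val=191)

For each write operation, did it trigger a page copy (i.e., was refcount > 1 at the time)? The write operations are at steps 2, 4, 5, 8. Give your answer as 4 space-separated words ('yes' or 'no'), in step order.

Op 1: fork(P0) -> P1. 3 ppages; refcounts: pp0:2 pp1:2 pp2:2
Op 2: write(P1, v0, 136). refcount(pp0)=2>1 -> COPY to pp3. 4 ppages; refcounts: pp0:1 pp1:2 pp2:2 pp3:1
Op 3: fork(P1) -> P2. 4 ppages; refcounts: pp0:1 pp1:3 pp2:3 pp3:2
Op 4: write(P1, v2, 165). refcount(pp2)=3>1 -> COPY to pp4. 5 ppages; refcounts: pp0:1 pp1:3 pp2:2 pp3:2 pp4:1
Op 5: write(P1, v0, 194). refcount(pp3)=2>1 -> COPY to pp5. 6 ppages; refcounts: pp0:1 pp1:3 pp2:2 pp3:1 pp4:1 pp5:1
Op 6: read(P1, v2) -> 165. No state change.
Op 7: fork(P1) -> P3. 6 ppages; refcounts: pp0:1 pp1:4 pp2:2 pp3:1 pp4:2 pp5:2
Op 8: write(P2, v0, 191). refcount(pp3)=1 -> write in place. 6 ppages; refcounts: pp0:1 pp1:4 pp2:2 pp3:1 pp4:2 pp5:2

yes yes yes no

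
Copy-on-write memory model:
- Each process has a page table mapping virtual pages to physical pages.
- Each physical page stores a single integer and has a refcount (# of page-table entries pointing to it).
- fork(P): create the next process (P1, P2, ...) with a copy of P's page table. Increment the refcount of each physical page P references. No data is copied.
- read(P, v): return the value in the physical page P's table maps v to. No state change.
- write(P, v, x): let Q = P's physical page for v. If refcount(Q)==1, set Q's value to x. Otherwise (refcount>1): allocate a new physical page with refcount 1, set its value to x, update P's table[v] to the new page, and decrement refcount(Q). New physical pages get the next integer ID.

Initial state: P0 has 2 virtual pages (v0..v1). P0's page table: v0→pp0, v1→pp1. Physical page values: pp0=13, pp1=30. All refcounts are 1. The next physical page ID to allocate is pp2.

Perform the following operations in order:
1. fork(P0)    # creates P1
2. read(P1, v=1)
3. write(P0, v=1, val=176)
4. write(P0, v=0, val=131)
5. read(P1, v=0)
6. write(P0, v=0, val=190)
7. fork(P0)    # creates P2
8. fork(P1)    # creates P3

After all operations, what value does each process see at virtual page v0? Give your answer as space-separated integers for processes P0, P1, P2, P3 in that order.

Op 1: fork(P0) -> P1. 2 ppages; refcounts: pp0:2 pp1:2
Op 2: read(P1, v1) -> 30. No state change.
Op 3: write(P0, v1, 176). refcount(pp1)=2>1 -> COPY to pp2. 3 ppages; refcounts: pp0:2 pp1:1 pp2:1
Op 4: write(P0, v0, 131). refcount(pp0)=2>1 -> COPY to pp3. 4 ppages; refcounts: pp0:1 pp1:1 pp2:1 pp3:1
Op 5: read(P1, v0) -> 13. No state change.
Op 6: write(P0, v0, 190). refcount(pp3)=1 -> write in place. 4 ppages; refcounts: pp0:1 pp1:1 pp2:1 pp3:1
Op 7: fork(P0) -> P2. 4 ppages; refcounts: pp0:1 pp1:1 pp2:2 pp3:2
Op 8: fork(P1) -> P3. 4 ppages; refcounts: pp0:2 pp1:2 pp2:2 pp3:2
P0: v0 -> pp3 = 190
P1: v0 -> pp0 = 13
P2: v0 -> pp3 = 190
P3: v0 -> pp0 = 13

Answer: 190 13 190 13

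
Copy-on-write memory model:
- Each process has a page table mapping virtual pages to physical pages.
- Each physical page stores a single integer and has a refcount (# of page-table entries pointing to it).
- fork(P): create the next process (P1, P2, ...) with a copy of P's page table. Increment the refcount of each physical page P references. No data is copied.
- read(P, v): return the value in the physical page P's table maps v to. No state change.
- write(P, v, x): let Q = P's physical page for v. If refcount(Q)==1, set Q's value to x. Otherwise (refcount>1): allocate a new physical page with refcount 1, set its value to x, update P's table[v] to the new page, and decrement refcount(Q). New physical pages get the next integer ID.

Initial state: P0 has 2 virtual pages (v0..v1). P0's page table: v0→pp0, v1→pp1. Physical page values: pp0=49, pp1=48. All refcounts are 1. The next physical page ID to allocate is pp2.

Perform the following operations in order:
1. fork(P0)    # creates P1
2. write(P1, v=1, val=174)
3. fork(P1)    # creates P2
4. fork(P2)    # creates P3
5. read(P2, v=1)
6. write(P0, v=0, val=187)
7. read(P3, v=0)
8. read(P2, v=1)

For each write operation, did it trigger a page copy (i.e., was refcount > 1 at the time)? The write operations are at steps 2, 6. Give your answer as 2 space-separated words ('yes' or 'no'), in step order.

Op 1: fork(P0) -> P1. 2 ppages; refcounts: pp0:2 pp1:2
Op 2: write(P1, v1, 174). refcount(pp1)=2>1 -> COPY to pp2. 3 ppages; refcounts: pp0:2 pp1:1 pp2:1
Op 3: fork(P1) -> P2. 3 ppages; refcounts: pp0:3 pp1:1 pp2:2
Op 4: fork(P2) -> P3. 3 ppages; refcounts: pp0:4 pp1:1 pp2:3
Op 5: read(P2, v1) -> 174. No state change.
Op 6: write(P0, v0, 187). refcount(pp0)=4>1 -> COPY to pp3. 4 ppages; refcounts: pp0:3 pp1:1 pp2:3 pp3:1
Op 7: read(P3, v0) -> 49. No state change.
Op 8: read(P2, v1) -> 174. No state change.

yes yes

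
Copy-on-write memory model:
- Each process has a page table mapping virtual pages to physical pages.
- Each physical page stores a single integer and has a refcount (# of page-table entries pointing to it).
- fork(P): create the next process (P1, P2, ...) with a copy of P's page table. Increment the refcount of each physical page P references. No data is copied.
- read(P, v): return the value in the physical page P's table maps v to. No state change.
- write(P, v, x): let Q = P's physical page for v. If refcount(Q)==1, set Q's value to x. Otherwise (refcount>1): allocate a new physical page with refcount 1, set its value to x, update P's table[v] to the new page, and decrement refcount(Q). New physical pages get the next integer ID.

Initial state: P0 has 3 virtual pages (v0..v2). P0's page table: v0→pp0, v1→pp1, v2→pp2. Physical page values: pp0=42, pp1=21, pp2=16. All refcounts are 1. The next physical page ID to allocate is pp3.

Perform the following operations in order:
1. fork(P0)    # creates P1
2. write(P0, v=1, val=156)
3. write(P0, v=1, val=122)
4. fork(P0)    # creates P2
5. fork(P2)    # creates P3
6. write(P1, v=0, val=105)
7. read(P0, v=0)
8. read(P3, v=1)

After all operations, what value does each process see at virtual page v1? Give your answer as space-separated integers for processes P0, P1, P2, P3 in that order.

Answer: 122 21 122 122

Derivation:
Op 1: fork(P0) -> P1. 3 ppages; refcounts: pp0:2 pp1:2 pp2:2
Op 2: write(P0, v1, 156). refcount(pp1)=2>1 -> COPY to pp3. 4 ppages; refcounts: pp0:2 pp1:1 pp2:2 pp3:1
Op 3: write(P0, v1, 122). refcount(pp3)=1 -> write in place. 4 ppages; refcounts: pp0:2 pp1:1 pp2:2 pp3:1
Op 4: fork(P0) -> P2. 4 ppages; refcounts: pp0:3 pp1:1 pp2:3 pp3:2
Op 5: fork(P2) -> P3. 4 ppages; refcounts: pp0:4 pp1:1 pp2:4 pp3:3
Op 6: write(P1, v0, 105). refcount(pp0)=4>1 -> COPY to pp4. 5 ppages; refcounts: pp0:3 pp1:1 pp2:4 pp3:3 pp4:1
Op 7: read(P0, v0) -> 42. No state change.
Op 8: read(P3, v1) -> 122. No state change.
P0: v1 -> pp3 = 122
P1: v1 -> pp1 = 21
P2: v1 -> pp3 = 122
P3: v1 -> pp3 = 122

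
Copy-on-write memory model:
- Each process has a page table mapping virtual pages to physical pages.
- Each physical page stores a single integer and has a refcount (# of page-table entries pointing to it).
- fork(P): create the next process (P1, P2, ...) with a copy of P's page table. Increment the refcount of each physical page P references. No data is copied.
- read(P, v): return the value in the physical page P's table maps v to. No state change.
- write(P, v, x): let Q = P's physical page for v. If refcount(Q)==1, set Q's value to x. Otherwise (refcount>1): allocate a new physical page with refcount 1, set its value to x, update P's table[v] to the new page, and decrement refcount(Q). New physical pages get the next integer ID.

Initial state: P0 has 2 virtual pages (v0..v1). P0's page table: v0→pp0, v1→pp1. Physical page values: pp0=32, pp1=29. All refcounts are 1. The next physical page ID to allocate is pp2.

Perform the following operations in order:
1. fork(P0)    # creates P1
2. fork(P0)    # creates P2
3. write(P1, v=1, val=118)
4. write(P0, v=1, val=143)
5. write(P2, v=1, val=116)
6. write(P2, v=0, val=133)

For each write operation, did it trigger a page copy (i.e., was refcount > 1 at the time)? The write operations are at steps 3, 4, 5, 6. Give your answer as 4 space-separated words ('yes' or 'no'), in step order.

Op 1: fork(P0) -> P1. 2 ppages; refcounts: pp0:2 pp1:2
Op 2: fork(P0) -> P2. 2 ppages; refcounts: pp0:3 pp1:3
Op 3: write(P1, v1, 118). refcount(pp1)=3>1 -> COPY to pp2. 3 ppages; refcounts: pp0:3 pp1:2 pp2:1
Op 4: write(P0, v1, 143). refcount(pp1)=2>1 -> COPY to pp3. 4 ppages; refcounts: pp0:3 pp1:1 pp2:1 pp3:1
Op 5: write(P2, v1, 116). refcount(pp1)=1 -> write in place. 4 ppages; refcounts: pp0:3 pp1:1 pp2:1 pp3:1
Op 6: write(P2, v0, 133). refcount(pp0)=3>1 -> COPY to pp4. 5 ppages; refcounts: pp0:2 pp1:1 pp2:1 pp3:1 pp4:1

yes yes no yes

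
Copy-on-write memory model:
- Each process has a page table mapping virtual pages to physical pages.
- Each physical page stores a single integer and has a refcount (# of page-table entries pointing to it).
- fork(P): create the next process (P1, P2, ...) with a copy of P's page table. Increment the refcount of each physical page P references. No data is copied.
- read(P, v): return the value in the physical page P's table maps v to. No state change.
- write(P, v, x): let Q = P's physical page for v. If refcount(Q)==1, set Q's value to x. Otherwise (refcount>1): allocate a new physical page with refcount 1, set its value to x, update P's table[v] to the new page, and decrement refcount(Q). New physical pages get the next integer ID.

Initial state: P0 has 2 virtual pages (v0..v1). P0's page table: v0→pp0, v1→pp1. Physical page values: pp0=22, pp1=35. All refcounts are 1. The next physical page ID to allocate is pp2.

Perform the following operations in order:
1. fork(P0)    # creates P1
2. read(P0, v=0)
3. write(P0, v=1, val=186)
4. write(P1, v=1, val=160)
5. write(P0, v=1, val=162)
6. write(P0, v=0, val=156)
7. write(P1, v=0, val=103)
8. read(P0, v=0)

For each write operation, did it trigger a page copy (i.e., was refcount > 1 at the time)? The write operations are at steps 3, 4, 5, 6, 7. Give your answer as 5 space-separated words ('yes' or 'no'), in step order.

Op 1: fork(P0) -> P1. 2 ppages; refcounts: pp0:2 pp1:2
Op 2: read(P0, v0) -> 22. No state change.
Op 3: write(P0, v1, 186). refcount(pp1)=2>1 -> COPY to pp2. 3 ppages; refcounts: pp0:2 pp1:1 pp2:1
Op 4: write(P1, v1, 160). refcount(pp1)=1 -> write in place. 3 ppages; refcounts: pp0:2 pp1:1 pp2:1
Op 5: write(P0, v1, 162). refcount(pp2)=1 -> write in place. 3 ppages; refcounts: pp0:2 pp1:1 pp2:1
Op 6: write(P0, v0, 156). refcount(pp0)=2>1 -> COPY to pp3. 4 ppages; refcounts: pp0:1 pp1:1 pp2:1 pp3:1
Op 7: write(P1, v0, 103). refcount(pp0)=1 -> write in place. 4 ppages; refcounts: pp0:1 pp1:1 pp2:1 pp3:1
Op 8: read(P0, v0) -> 156. No state change.

yes no no yes no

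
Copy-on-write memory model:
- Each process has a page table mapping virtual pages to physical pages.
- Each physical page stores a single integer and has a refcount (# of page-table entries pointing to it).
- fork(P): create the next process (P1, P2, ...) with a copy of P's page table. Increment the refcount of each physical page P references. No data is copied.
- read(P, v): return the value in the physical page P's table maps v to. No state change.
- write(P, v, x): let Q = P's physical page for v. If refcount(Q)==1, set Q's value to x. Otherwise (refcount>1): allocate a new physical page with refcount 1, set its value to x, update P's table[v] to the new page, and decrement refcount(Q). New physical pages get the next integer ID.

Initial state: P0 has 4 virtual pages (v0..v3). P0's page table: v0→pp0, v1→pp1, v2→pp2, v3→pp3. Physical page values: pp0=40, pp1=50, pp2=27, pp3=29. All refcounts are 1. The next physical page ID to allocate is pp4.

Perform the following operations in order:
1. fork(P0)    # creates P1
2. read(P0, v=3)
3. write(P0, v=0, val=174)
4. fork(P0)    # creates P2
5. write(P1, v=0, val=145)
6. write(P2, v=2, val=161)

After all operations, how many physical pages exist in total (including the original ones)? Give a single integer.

Op 1: fork(P0) -> P1. 4 ppages; refcounts: pp0:2 pp1:2 pp2:2 pp3:2
Op 2: read(P0, v3) -> 29. No state change.
Op 3: write(P0, v0, 174). refcount(pp0)=2>1 -> COPY to pp4. 5 ppages; refcounts: pp0:1 pp1:2 pp2:2 pp3:2 pp4:1
Op 4: fork(P0) -> P2. 5 ppages; refcounts: pp0:1 pp1:3 pp2:3 pp3:3 pp4:2
Op 5: write(P1, v0, 145). refcount(pp0)=1 -> write in place. 5 ppages; refcounts: pp0:1 pp1:3 pp2:3 pp3:3 pp4:2
Op 6: write(P2, v2, 161). refcount(pp2)=3>1 -> COPY to pp5. 6 ppages; refcounts: pp0:1 pp1:3 pp2:2 pp3:3 pp4:2 pp5:1

Answer: 6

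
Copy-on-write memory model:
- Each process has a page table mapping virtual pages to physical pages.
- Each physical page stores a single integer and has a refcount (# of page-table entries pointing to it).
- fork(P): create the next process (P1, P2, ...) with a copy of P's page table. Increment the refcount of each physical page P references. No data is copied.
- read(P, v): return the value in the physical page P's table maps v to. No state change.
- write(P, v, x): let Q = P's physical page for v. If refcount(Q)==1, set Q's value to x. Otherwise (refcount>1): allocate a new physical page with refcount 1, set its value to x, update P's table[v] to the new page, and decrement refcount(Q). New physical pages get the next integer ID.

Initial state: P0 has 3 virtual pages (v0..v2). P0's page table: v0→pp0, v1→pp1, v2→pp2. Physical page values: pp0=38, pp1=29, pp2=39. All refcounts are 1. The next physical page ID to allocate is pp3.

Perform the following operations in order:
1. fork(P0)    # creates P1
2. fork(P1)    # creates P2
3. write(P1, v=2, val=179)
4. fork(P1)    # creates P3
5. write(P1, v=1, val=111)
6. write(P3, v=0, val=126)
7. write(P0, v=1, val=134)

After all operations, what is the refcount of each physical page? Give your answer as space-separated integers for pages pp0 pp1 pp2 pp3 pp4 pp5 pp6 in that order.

Answer: 3 2 2 2 1 1 1

Derivation:
Op 1: fork(P0) -> P1. 3 ppages; refcounts: pp0:2 pp1:2 pp2:2
Op 2: fork(P1) -> P2. 3 ppages; refcounts: pp0:3 pp1:3 pp2:3
Op 3: write(P1, v2, 179). refcount(pp2)=3>1 -> COPY to pp3. 4 ppages; refcounts: pp0:3 pp1:3 pp2:2 pp3:1
Op 4: fork(P1) -> P3. 4 ppages; refcounts: pp0:4 pp1:4 pp2:2 pp3:2
Op 5: write(P1, v1, 111). refcount(pp1)=4>1 -> COPY to pp4. 5 ppages; refcounts: pp0:4 pp1:3 pp2:2 pp3:2 pp4:1
Op 6: write(P3, v0, 126). refcount(pp0)=4>1 -> COPY to pp5. 6 ppages; refcounts: pp0:3 pp1:3 pp2:2 pp3:2 pp4:1 pp5:1
Op 7: write(P0, v1, 134). refcount(pp1)=3>1 -> COPY to pp6. 7 ppages; refcounts: pp0:3 pp1:2 pp2:2 pp3:2 pp4:1 pp5:1 pp6:1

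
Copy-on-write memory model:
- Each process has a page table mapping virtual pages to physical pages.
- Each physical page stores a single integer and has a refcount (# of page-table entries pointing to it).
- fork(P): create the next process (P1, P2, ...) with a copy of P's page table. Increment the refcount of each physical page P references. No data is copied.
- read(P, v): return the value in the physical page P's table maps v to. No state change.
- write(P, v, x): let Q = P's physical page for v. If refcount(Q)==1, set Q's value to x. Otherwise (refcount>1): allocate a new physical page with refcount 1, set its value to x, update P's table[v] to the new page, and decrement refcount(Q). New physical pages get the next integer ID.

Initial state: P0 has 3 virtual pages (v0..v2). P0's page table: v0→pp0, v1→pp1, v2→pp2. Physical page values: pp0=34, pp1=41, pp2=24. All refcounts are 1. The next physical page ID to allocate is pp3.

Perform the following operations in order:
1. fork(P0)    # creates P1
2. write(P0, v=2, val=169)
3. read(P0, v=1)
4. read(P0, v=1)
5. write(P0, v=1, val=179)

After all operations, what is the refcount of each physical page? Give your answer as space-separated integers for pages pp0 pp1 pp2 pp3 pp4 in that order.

Op 1: fork(P0) -> P1. 3 ppages; refcounts: pp0:2 pp1:2 pp2:2
Op 2: write(P0, v2, 169). refcount(pp2)=2>1 -> COPY to pp3. 4 ppages; refcounts: pp0:2 pp1:2 pp2:1 pp3:1
Op 3: read(P0, v1) -> 41. No state change.
Op 4: read(P0, v1) -> 41. No state change.
Op 5: write(P0, v1, 179). refcount(pp1)=2>1 -> COPY to pp4. 5 ppages; refcounts: pp0:2 pp1:1 pp2:1 pp3:1 pp4:1

Answer: 2 1 1 1 1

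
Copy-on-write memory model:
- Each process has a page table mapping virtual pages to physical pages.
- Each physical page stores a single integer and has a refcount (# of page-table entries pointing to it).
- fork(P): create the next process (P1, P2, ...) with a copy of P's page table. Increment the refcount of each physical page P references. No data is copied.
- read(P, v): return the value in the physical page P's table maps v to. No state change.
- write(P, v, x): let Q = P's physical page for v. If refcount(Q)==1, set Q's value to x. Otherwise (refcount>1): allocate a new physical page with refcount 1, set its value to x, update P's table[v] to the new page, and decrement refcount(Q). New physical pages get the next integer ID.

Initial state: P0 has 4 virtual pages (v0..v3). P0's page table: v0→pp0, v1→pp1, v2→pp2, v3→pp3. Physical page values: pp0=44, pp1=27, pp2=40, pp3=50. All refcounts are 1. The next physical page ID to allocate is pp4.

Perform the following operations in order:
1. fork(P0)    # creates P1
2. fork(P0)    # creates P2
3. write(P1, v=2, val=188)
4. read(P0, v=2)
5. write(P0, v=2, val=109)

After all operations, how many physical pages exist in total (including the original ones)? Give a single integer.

Op 1: fork(P0) -> P1. 4 ppages; refcounts: pp0:2 pp1:2 pp2:2 pp3:2
Op 2: fork(P0) -> P2. 4 ppages; refcounts: pp0:3 pp1:3 pp2:3 pp3:3
Op 3: write(P1, v2, 188). refcount(pp2)=3>1 -> COPY to pp4. 5 ppages; refcounts: pp0:3 pp1:3 pp2:2 pp3:3 pp4:1
Op 4: read(P0, v2) -> 40. No state change.
Op 5: write(P0, v2, 109). refcount(pp2)=2>1 -> COPY to pp5. 6 ppages; refcounts: pp0:3 pp1:3 pp2:1 pp3:3 pp4:1 pp5:1

Answer: 6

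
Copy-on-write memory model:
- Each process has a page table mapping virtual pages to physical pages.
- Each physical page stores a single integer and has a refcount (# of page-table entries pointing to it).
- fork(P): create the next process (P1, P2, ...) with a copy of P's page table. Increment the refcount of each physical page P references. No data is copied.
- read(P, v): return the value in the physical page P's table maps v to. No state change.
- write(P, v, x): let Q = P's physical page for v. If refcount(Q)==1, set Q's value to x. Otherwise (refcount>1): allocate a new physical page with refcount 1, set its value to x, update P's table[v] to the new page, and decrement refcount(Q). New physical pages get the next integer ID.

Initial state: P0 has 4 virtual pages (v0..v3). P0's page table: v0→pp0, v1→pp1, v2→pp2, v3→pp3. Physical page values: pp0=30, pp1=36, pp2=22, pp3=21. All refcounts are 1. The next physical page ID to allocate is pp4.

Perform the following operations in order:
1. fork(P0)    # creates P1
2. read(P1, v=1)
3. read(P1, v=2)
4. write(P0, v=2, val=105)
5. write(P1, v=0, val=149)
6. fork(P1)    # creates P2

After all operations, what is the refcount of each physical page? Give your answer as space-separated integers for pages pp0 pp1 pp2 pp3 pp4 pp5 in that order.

Answer: 1 3 2 3 1 2

Derivation:
Op 1: fork(P0) -> P1. 4 ppages; refcounts: pp0:2 pp1:2 pp2:2 pp3:2
Op 2: read(P1, v1) -> 36. No state change.
Op 3: read(P1, v2) -> 22. No state change.
Op 4: write(P0, v2, 105). refcount(pp2)=2>1 -> COPY to pp4. 5 ppages; refcounts: pp0:2 pp1:2 pp2:1 pp3:2 pp4:1
Op 5: write(P1, v0, 149). refcount(pp0)=2>1 -> COPY to pp5. 6 ppages; refcounts: pp0:1 pp1:2 pp2:1 pp3:2 pp4:1 pp5:1
Op 6: fork(P1) -> P2. 6 ppages; refcounts: pp0:1 pp1:3 pp2:2 pp3:3 pp4:1 pp5:2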